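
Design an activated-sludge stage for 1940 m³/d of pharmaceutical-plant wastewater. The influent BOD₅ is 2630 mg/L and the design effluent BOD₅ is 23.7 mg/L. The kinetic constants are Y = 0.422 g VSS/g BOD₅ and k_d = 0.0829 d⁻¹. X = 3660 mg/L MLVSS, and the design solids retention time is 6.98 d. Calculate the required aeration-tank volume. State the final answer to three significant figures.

V ≈ 2580 m³

From the SRT design equation V = Y Q (S₀−S) θ_c / [X (1 + k_d θ_c)] = 0.422 × 1940 × (2630 − 23.7) × 6.98 / [3660 × (1 + 0.0829 × 6.98)] = 1.49×10^7 / 5778 = 2578 m³.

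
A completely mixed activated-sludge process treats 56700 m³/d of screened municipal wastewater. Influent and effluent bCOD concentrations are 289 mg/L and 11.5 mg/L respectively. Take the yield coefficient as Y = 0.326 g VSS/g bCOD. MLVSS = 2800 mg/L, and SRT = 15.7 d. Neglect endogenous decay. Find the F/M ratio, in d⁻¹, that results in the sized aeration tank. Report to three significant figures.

Biomass mass balance (decay neglected): V·X = Y·Q·(S₀ − S)·θ_c, so V = 0.326 × 56700 × (289 − 11.5) × 15.7 / 2800 = 28761 m³.
F/M = applied load / biomass = Q·S₀/(V·X) = 56700 × 289 / (28761 × 2800) = 0.2035 d⁻¹.

F/M ≈ 0.203 d⁻¹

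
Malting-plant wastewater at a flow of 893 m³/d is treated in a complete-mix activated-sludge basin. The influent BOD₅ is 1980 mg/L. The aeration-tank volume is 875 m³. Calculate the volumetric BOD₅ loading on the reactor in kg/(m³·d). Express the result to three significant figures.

L_v ≈ 2.02 kg BOD₅/(m³·d)

L_v = Q S₀ / V = 893 × 1980 × 10⁻³ / 875.0 = 2.021 kg/(m³·d).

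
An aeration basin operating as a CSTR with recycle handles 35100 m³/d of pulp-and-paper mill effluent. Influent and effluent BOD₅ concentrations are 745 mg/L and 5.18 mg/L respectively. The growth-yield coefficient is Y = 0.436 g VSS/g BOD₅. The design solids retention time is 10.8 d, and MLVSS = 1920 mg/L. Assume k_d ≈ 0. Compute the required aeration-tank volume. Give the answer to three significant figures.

With k_d = 0 the design equation reduces to V = Y Q (S₀−S) θ_c / X = 0.436 × 35100 × (745 − 5.18) × 10.8 / 1920 = 63686 m³.

V ≈ 63700 m³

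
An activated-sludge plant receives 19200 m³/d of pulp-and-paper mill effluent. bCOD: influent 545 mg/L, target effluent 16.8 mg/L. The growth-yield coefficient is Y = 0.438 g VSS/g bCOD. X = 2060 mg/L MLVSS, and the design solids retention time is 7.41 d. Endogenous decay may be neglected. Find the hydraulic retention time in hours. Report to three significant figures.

V·X = Y·Q·ΔS·θ_c gives V = 0.438 × 19200 × (545 − 16.8) × 7.41 / 2060 = 15978 m³.
τ = V/Q = 15978/19200 = 0.8322 d, or 19.97 h.

τ ≈ 20.0 h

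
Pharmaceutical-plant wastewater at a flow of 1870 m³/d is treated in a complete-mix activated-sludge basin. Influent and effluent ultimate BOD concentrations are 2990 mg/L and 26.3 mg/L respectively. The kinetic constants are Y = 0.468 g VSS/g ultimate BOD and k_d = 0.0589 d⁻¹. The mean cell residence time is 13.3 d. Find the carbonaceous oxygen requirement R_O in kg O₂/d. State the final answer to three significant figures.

R_O ≈ 3480 kg O₂/d

Correct the yield for decay: Y_obs = Y/(1 + k_d θ_c) = 0.468 / (1 + 0.0589 × 13.3) = 0.468 / 1.783 = 0.2624.
ΔS = 2990 − 26.3 = 2964 mg/L, so the substrate removal rate is 1870 × 2964/1000 = 5542 kg ultimate BOD/d.
Biomass synthesised: P_X = Y_obs × 5542 = 1454 kg VSS/d.
Carbonaceous O₂ demand = substrate oxidised − cell-mass equivalent = 5542 − 1.42 × 1454 = 3477 kg O₂/d.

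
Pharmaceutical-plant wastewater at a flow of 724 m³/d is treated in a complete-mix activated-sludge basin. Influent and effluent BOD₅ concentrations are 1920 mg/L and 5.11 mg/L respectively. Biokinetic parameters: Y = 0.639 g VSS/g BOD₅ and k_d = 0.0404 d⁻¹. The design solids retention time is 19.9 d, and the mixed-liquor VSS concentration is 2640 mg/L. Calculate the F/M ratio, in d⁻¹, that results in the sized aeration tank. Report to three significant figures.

F/M ≈ 0.142 d⁻¹

From the SRT design equation V = Y Q (S₀−S) θ_c / [X (1 + k_d θ_c)] = 0.639 × 724 × (1920 − 5.11) × 19.9 / [2640 × (1 + 0.0404 × 19.9)] = 1.76×10^7 / 4762 = 3702 m³.
F/M = Q·S₀ / (V·X) = 724 × 1920 / (3702 × 2640) = 0.1422 g BOD₅·(g VSS·d)⁻¹.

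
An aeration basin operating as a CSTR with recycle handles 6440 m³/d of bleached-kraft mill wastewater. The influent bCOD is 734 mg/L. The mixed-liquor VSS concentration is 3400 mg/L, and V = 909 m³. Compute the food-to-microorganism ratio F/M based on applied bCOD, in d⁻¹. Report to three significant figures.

F/M = applied load / biomass = Q·S₀/(V·X) = 6440 × 734 / (909.0 × 3400) = 1.529 d⁻¹.

F/M ≈ 1.53 d⁻¹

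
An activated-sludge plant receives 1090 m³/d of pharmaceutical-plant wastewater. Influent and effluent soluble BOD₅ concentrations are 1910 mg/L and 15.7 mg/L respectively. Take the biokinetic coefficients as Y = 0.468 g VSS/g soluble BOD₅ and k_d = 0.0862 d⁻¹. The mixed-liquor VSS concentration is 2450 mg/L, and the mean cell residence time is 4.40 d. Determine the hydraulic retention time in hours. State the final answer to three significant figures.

τ ≈ 27.7 h

Rearranging the biomass balance for a CMAS with decay, V = Y·Q·ΔS·θ_c / [X·(1+k_d θ_c)] = 0.468 × 1090 × (1910 − 15.7) × 4.40 / [2450 × (1 + 0.0862 × 4.40)] = 4.25×10^6 / 3379 = 1258 m³.
HRT = V/Q = 1258 m³ / 1090 m³·d⁻¹ = 1.154 d × 24 = 27.70 h.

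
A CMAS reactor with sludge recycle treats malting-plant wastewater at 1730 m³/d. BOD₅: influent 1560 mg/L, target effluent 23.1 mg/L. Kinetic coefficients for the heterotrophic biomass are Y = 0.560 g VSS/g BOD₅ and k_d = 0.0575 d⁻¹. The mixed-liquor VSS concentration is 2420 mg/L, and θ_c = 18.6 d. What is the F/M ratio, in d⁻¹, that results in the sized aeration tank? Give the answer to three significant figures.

From the SRT design equation V = Y Q (S₀−S) θ_c / [X (1 + k_d θ_c)] = 0.560 × 1730 × (1560 − 23.1) × 18.6 / [2420 × (1 + 0.0575 × 18.6)] = 2.77×10^7 / 5008 = 5530 m³.
F/M = applied load / biomass = Q·S₀/(V·X) = 1730 × 1560 / (5530 × 2420) = 0.2017 d⁻¹.

F/M ≈ 0.202 d⁻¹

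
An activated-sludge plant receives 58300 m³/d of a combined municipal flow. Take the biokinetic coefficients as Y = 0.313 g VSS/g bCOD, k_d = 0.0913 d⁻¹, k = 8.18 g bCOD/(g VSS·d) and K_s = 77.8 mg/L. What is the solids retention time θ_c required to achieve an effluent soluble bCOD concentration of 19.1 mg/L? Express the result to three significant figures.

θ_c ≈ 2.42 d

At the target effluent, Y k S/(K_s+S) = 0.313×8.18×19.1/96.90 = 0.5047 d⁻¹.
Then 1/θ_c = μ − k_d = 0.5047 − 0.0913 = 0.4134 d⁻¹, giving θ_c = 2.419 d.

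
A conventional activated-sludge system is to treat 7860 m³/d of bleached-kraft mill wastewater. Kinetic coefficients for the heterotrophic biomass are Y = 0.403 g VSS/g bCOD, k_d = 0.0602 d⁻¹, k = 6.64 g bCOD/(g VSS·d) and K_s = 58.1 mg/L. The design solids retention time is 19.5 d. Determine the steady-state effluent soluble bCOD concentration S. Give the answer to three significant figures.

S ≈ 2.53 mg/L

From the Monod/SRT balance for a CMAS, S = K_s·(1+k_d θ_c)/[θ_c·(Y k − k_d) − 1] = 58.1 × (1 + 0.0602 × 19.5) / [19.5 × (0.403 × 6.64 − 0.0602) − 1] = 126.3 / 50.01 = 2.526 mg/L.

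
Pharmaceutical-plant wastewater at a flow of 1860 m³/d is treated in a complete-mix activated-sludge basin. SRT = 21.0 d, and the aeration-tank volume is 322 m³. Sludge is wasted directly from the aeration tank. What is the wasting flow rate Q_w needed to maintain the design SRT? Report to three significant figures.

Q_w ≈ 15.3 m³/d

For wasting at MLVSS concentration, Q_w = V/θ_c = 322.0/21.0 = 15.33 m³/d.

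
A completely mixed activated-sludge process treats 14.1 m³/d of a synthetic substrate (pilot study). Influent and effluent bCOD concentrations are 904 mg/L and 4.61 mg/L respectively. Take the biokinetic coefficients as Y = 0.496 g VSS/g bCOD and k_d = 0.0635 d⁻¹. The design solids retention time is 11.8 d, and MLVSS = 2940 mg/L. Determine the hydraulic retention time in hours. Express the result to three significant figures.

Steady-state biomass mass balance: V·X·(1 + k_d·θ_c) = Y·Q·(S₀ − S)·θ_c, so V = 0.496 × 14.1 × (904 − 4.61) × 11.8 / [2940 × (1 + 0.0635 × 11.8)] = 7.42×10^4 / 5143 = 14.43 m³.
Hydraulic retention time τ = V/Q = 14.43 / 14.1 = 1.024 d = 24.56 h.

τ ≈ 24.6 h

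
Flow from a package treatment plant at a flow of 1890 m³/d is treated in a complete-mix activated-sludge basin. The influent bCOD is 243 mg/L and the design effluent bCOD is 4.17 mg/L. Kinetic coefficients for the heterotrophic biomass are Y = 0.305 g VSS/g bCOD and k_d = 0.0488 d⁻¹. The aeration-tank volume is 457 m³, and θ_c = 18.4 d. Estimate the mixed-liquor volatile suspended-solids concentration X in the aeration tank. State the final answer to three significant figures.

X ≈ 2920 mg/L

From V·X·(1 + k_d·θ_c) = Y·Q·(S₀ − S)·θ_c: X = 0.305 × 1890 × (243 − 4.17) × 18.4 / [457 × (1 + 0.0488 × 18.4)] = 2921 mg/L.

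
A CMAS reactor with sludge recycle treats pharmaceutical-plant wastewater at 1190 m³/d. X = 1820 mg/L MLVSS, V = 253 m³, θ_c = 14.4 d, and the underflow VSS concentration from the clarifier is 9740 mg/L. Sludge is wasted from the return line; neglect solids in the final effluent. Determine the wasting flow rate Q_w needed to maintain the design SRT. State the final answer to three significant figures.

Q_w ≈ 3.28 m³/d

θ_c = V·X/(Q_w·X_r) when wasting from the recycle, so Q_w = V·X/(θ_c·X_r) = 253.0 × 1820 / (14.4 × 9740) = 3.283 m³/d.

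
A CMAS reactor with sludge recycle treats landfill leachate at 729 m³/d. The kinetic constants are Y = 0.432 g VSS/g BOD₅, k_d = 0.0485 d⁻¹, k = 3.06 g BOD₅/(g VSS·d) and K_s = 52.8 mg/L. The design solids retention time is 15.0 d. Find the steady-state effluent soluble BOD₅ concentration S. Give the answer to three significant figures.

S ≈ 5.04 mg/L

For a completely mixed reactor with recycle the Lawrence–McCarty relation gives S = K_s·(1 + k_d·θ_c) / [θ_c·(Y·k − k_d) − 1] = 52.8 × (1 + 0.0485 × 15.0) / [15.0 × (0.432 × 3.06 − 0.0485) − 1] = 91.21 / 18.10 = 5.039 mg/L.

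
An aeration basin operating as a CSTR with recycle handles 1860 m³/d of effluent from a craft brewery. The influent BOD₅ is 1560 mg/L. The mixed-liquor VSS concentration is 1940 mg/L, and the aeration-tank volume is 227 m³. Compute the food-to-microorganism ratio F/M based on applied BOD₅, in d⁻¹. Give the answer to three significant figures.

F/M ≈ 6.59 d⁻¹

Food-to-microorganism ratio F/M = Q S₀ / (V X) = 1860 × 1560 / (227.0 × 1940) = 6.589 d⁻¹.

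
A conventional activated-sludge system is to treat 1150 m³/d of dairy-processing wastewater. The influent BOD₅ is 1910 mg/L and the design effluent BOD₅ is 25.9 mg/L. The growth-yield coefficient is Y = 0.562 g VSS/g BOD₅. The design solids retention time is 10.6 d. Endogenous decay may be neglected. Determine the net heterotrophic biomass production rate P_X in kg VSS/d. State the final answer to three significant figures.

With endogenous decay neglected, the observed yield equals the true yield: Y_obs = Y = 0.562 g VSS/g BOD₅.
Q·(S₀ − S) = 1150 × (1910 − 25.9) × 10⁻³ = 2167 kg/d removed.
Biomass produced: P_X = Y_obs·Q·ΔS = 0.5620 × 2167 ≈ 1218 kg VSS/d.

P_X ≈ 1220 kg VSS/d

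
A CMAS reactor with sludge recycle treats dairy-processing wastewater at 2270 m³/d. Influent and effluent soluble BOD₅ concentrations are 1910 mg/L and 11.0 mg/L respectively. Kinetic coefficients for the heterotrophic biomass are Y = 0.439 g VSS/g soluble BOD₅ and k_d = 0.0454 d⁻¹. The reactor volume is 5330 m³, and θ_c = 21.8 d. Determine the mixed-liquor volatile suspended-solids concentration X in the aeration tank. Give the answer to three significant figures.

X ≈ 3890 mg/L

Solving the biomass balance for X: X = Y Q (S₀−S) θ_c / [V (1+k_d θ_c)] = 0.439 × 2270 × (1910 − 11.0) × 21.8 / [5330 × (1 + 0.0454 × 21.8)] = 3890 mg/L.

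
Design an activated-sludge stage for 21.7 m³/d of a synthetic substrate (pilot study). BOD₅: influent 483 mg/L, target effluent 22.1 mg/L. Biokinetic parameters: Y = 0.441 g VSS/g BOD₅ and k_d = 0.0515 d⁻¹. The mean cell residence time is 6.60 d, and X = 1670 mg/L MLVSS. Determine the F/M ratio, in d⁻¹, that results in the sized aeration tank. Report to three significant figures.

F/M ≈ 0.482 d⁻¹

Rearranging the biomass balance for a CMAS with decay, V = Y·Q·ΔS·θ_c / [X·(1+k_d θ_c)] = 0.441 × 21.7 × (483 − 22.1) × 6.60 / [1670 × (1 + 0.0515 × 6.60)] = 2.91×10^4 / 2238 = 13.01 m³.
F/M = Q·S₀ / (V·X) = 21.7 × 483 / (13.01 × 1670) = 0.4824 g BOD₅·(g VSS·d)⁻¹.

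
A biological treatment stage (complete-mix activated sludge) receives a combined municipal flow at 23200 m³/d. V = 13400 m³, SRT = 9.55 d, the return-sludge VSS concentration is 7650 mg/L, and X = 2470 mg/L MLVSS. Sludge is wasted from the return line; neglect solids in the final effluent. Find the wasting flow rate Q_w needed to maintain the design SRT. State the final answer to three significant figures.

Q_w ≈ 453 m³/d

Q_w = (V·X)/(θ_c X_r) = 13400 × 2470 / (9.55 × 7650) = 453.0 m³/d.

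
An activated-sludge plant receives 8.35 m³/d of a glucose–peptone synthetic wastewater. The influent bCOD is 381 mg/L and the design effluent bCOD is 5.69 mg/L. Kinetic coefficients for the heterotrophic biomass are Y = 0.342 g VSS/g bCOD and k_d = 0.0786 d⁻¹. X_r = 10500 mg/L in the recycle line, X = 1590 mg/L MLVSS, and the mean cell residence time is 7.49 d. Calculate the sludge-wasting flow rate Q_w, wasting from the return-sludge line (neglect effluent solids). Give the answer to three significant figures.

Steady-state biomass mass balance: V·X·(1 + k_d·θ_c) = Y·Q·(S₀ − S)·θ_c, so V = 0.342 × 8.35 × (381 − 5.69) × 7.49 / [1590 × (1 + 0.0786 × 7.49)] = 8.03×10^3 / 2526 = 3.178 m³.
Wasting from the return line (neglecting effluent solids): Q_w = V·X / (θ_c·X_r) = 3.178 × 1590 / (7.49 × 10500) = 0.06425 m³/d.

Q_w ≈ 0.0642 m³/d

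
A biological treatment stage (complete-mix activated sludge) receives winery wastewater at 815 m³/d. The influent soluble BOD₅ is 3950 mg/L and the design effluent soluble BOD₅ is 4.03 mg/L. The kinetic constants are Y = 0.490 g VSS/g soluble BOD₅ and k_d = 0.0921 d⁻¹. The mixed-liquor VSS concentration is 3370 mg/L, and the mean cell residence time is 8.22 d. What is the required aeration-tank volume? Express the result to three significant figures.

V ≈ 2190 m³

Steady-state biomass mass balance: V·X·(1 + k_d·θ_c) = Y·Q·(S₀ − S)·θ_c, so V = 0.490 × 815 × (3950 − 4.03) × 8.22 / [3370 × (1 + 0.0921 × 8.22)] = 1.3×10^7 / 5921 = 2188 m³.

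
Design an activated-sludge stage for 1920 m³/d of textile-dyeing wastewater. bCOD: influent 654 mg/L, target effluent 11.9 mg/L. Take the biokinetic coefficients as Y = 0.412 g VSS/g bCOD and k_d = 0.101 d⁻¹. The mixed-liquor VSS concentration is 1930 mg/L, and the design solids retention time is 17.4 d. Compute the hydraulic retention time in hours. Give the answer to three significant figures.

From the SRT design equation V = Y Q (S₀−S) θ_c / [X (1 + k_d θ_c)] = 0.412 × 1920 × (654 − 11.9) × 17.4 / [1930 × (1 + 0.101 × 17.4)] = 8.84×10^6 / 5322 = 1661 m³.
τ = V/Q = 1661/1920 = 0.8650 d, or 20.76 h.

τ ≈ 20.8 h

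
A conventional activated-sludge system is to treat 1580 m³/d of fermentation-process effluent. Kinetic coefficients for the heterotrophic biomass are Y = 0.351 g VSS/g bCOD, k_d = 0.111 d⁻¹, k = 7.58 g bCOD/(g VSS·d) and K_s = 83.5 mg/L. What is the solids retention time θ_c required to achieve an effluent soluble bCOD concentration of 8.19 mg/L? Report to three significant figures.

At the target effluent, Y k S/(K_s+S) = 0.351×7.58×8.19/91.69 = 0.2377 d⁻¹.
1/θ_c = 0.2377 − 0.111 = 0.1267 d⁻¹, so θ_c = 7.896 d.

θ_c ≈ 7.90 d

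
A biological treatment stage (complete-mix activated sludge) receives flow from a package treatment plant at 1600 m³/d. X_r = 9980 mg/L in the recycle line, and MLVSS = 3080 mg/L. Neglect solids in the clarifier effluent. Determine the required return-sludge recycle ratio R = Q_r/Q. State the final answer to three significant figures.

R = Q_r/Q = X/(X_r − X) = 3080 / (9980 − 3080) = 0.4464.

R ≈ 0.446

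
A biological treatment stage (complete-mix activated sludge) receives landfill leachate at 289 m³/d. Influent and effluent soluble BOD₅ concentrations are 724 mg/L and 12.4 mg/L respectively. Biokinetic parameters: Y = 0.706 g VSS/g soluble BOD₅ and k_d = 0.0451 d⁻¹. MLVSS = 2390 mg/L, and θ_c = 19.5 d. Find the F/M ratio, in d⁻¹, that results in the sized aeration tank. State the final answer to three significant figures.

Steady-state biomass mass balance: V·X·(1 + k_d·θ_c) = Y·Q·(S₀ − S)·θ_c, so V = 0.706 × 289 × (724 − 12.4) × 19.5 / [2390 × (1 + 0.0451 × 19.5)] = 2.83×10^6 / 4492 = 630.3 m³.
F/M = Q·S₀ / (V·X) = 289 × 724 / (630.3 × 2390) = 0.1389 g soluble BOD₅·(g VSS·d)⁻¹.

F/M ≈ 0.139 d⁻¹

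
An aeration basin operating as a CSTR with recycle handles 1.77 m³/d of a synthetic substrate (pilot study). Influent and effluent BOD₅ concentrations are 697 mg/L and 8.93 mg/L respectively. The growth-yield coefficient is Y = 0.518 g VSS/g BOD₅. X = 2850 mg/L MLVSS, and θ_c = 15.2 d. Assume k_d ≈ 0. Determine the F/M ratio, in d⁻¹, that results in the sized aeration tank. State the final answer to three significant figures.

With k_d = 0 the design equation reduces to V = Y Q (S₀−S) θ_c / X = 0.518 × 1.77 × (697 − 8.93) × 15.2 / 2850 = 3.365 m³.
F/M = applied load / biomass = Q·S₀/(V·X) = 1.77 × 697 / (3.365 × 2850) = 0.1287 d⁻¹.

F/M ≈ 0.129 d⁻¹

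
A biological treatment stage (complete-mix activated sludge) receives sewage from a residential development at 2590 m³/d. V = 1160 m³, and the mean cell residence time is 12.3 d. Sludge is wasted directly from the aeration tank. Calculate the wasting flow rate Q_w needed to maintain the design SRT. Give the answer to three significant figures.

For wasting at MLVSS concentration, Q_w = V/θ_c = 1160/12.3 = 94.31 m³/d.

Q_w ≈ 94.3 m³/d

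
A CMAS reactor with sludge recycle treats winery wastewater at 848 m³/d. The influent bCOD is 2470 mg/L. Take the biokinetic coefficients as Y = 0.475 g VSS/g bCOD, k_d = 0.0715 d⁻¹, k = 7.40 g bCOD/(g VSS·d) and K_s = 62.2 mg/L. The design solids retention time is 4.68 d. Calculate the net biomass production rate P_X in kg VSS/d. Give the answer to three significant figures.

P_X ≈ 744 kg VSS/d

From the Monod/SRT balance for a CMAS, S = K_s·(1+k_d θ_c)/[θ_c·(Y k − k_d) − 1] = 62.2 × (1 + 0.0715 × 4.68) / [4.68 × (0.475 × 7.40 − 0.0715) − 1] = 83.01 / 15.12 = 5.492 mg/L.
Correct the yield for decay: Y_obs = Y/(1 + k_d θ_c) = 0.475 / (1 + 0.0715 × 4.68) = 0.475 / 1.335 = 0.3559.
Q·(S₀ − S) = 848 × (2470 − 5.49) × 10⁻³ = 2090 kg/d removed.
Net biomass production P_X = Y_obs × Q·(S₀ − S) = 0.3559 × 2090 = 743.8 kg VSS/d.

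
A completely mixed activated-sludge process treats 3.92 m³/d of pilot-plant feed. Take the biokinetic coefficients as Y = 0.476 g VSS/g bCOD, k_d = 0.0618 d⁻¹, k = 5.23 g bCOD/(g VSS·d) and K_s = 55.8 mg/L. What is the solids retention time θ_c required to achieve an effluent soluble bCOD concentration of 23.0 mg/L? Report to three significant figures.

At the target effluent, Y k S/(K_s+S) = 0.476×5.23×23.0/78.80 = 0.7266 d⁻¹.
θ_c = 1/(μ − k_d) = 1/(0.7266 − 0.0618) = 1/0.6648 = 1.504 d.

θ_c ≈ 1.50 d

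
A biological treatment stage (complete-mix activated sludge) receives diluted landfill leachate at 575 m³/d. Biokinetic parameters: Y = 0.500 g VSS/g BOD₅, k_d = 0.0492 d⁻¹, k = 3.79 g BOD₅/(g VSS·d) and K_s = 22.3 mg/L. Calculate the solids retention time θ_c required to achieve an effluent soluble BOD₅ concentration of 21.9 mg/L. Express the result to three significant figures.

At the target effluent, Y k S/(K_s+S) = 0.500×3.79×21.9/44.20 = 0.9389 d⁻¹.
Then 1/θ_c = μ − k_d = 0.9389 − 0.0492 = 0.8897 d⁻¹, giving θ_c = 1.124 d.

θ_c ≈ 1.12 d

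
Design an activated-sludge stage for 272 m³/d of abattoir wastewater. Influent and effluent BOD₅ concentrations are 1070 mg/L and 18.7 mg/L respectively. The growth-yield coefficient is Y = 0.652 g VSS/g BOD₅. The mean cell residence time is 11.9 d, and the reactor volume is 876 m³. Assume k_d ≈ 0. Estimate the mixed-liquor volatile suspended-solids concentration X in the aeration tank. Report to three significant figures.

X = Y·Q·ΔS·θ_c / V = 0.652 × 272 × (1070 − 18.7) × 11.9 / 876 = 2533 mg/L.

X ≈ 2530 mg/L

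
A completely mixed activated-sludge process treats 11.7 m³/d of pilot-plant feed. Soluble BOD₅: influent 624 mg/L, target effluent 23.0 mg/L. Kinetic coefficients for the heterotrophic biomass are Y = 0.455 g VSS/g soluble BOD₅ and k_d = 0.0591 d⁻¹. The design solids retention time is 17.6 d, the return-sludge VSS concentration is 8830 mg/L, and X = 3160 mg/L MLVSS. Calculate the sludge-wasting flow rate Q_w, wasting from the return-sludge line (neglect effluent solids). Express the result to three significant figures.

Q_w ≈ 0.178 m³/d

Steady-state biomass mass balance: V·X·(1 + k_d·θ_c) = Y·Q·(S₀ − S)·θ_c, so V = 0.455 × 11.7 × (624 − 23.0) × 17.6 / [3160 × (1 + 0.0591 × 17.6)] = 5.63×10^4 / 6447 = 8.734 m³.
Wasting from the return line (neglecting effluent solids): Q_w = V·X / (θ_c·X_r) = 8.734 × 3160 / (17.6 × 8830) = 0.1776 m³/d.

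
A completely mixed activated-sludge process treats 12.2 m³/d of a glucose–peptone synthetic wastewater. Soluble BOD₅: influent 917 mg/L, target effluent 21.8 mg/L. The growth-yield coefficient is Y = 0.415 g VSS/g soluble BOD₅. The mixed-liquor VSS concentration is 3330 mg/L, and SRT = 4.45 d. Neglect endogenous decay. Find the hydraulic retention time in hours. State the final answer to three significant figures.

V·X = Y·Q·ΔS·θ_c gives V = 0.415 × 12.2 × (917 − 21.8) × 4.45 / 3330 = 6.057 m³.
HRT = V/Q = 6.057 m³ / 12.2 m³·d⁻¹ = 0.4965 d × 24 = 11.92 h.

τ ≈ 11.9 h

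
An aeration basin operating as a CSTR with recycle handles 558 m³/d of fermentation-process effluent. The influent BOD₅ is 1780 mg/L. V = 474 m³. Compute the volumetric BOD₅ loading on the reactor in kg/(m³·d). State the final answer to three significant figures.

L_v ≈ 2.10 kg BOD₅/(m³·d)

L_v = Q S₀ / V = 558 × 1780 × 10⁻³ / 474.0 = 2.095 kg/(m³·d).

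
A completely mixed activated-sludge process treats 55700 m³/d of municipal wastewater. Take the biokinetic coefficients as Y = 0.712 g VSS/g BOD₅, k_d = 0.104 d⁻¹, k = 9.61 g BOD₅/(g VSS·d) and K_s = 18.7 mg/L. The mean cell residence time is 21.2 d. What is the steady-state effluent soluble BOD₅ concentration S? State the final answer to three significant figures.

From the Monod/SRT balance for a CMAS, S = K_s·(1+k_d θ_c)/[θ_c·(Y k − k_d) − 1] = 18.7 × (1 + 0.104 × 21.2) / [21.2 × (0.712 × 9.61 − 0.104) − 1] = 59.93 / 141.9 = 0.4225 mg/L.

S ≈ 0.422 mg/L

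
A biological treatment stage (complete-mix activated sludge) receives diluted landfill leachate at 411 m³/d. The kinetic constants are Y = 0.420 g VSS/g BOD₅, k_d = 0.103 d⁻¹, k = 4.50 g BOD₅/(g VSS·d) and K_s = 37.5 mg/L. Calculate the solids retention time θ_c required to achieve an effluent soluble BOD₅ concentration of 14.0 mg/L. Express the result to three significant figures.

θ_c ≈ 2.43 d

From 1/θ_c = Y·k·S/(K_s + S) − k_d: Y·k·S/(K_s+S) = 0.420 × 4.50 × 14.0 / (37.5 + 14.0) = 0.5138 d⁻¹.
1/θ_c = 0.5138 − 0.103 = 0.4108 d⁻¹, so θ_c = 2.434 d.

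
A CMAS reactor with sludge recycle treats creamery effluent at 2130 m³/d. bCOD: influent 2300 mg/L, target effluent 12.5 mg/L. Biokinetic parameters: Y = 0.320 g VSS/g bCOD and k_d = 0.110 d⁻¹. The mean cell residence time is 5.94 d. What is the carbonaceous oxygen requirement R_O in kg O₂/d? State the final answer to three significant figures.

Observed yield with endogenous decay: Y_obs = Y / (1 + k_d·θ_c) = 0.320 / (1 + 0.110 × 5.94) = 0.320 / 1.653 = 0.1935 g VSS/g bCOD.
Mass of bCOD removed per day: Q(S₀ − S) = 2130 × 2288 g/m³ = 4872 kg/d.
P_X = Y_obs·Q·(S₀ − S) = 0.1935 × 4872 = 943.0 kg VSS/d.
Carbonaceous O₂ demand = substrate oxidised − cell-mass equivalent = 4872 − 1.42 × 943.0 = 3533 kg O₂/d.

R_O ≈ 3530 kg O₂/d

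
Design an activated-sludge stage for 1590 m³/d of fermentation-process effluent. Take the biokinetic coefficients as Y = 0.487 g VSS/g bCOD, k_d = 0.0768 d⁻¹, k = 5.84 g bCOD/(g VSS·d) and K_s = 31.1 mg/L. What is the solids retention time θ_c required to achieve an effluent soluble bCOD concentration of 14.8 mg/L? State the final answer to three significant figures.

At the target effluent, Y k S/(K_s+S) = 0.487×5.84×14.8/45.90 = 0.9170 d⁻¹.
1/θ_c = 0.9170 − 0.0768 = 0.8402 d⁻¹, so θ_c = 1.190 d.

θ_c ≈ 1.19 d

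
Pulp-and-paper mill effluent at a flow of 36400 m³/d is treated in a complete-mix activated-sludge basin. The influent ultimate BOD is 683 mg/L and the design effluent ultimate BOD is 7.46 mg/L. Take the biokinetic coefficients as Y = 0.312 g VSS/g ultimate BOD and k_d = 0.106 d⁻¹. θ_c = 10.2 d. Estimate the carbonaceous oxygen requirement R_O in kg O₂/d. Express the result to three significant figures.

Observed yield with endogenous decay: Y_obs = Y / (1 + k_d·θ_c) = 0.312 / (1 + 0.106 × 10.2) = 0.312 / 2.081 = 0.1499 g VSS/g ultimate BOD.
ΔS = 683 − 7.46 = 675.5 mg/L, so the substrate removal rate is 36400 × 675.5/1000 = 24590 kg ultimate BOD/d.
Biomass synthesised: P_X = Y_obs × 24590 = 3686 kg VSS/d.
Carbonaceous O₂ demand = substrate oxidised − cell-mass equivalent = 24590 − 1.42 × 3686 = 19355 kg O₂/d.

R_O ≈ 19400 kg O₂/d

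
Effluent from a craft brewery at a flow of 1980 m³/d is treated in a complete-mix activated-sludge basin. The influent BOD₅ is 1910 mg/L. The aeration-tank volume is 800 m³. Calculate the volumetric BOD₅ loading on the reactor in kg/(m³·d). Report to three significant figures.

Volumetric loading L_v = Q·S₀ / V = 1980 × 1910 g/m³ / 800.0 m³ = 4727 g/(m³·d) = 4.727 kg BOD₅/(m³·d).

L_v ≈ 4.73 kg BOD₅/(m³·d)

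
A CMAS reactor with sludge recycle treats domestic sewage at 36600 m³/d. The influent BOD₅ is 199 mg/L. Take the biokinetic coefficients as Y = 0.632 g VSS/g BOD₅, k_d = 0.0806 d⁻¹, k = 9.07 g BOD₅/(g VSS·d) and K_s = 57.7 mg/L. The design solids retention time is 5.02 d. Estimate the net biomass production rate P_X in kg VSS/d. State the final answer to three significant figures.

P_X ≈ 3230 kg VSS/d

For a completely mixed reactor with recycle the Lawrence–McCarty relation gives S = K_s·(1 + k_d·θ_c) / [θ_c·(Y·k − k_d) − 1] = 57.7 × (1 + 0.0806 × 5.02) / [5.02 × (0.632 × 9.07 − 0.0806) − 1] = 81.05 / 27.37 = 2.961 mg/L.
Y_obs = Y / (1 + k_d θ_c) = 0.632 / (1 + 0.0806 × 5.02) = 0.632 / 1.405 = 0.4499.
ΔS = 199 − 2.96 = 196.0 mg/L, so the substrate removal rate is 36600 × 196.0/1000 = 7175 kg BOD₅/d.
So the net sludge growth is P_X = 0.4499 × 7175 = 3228 kg VSS/d.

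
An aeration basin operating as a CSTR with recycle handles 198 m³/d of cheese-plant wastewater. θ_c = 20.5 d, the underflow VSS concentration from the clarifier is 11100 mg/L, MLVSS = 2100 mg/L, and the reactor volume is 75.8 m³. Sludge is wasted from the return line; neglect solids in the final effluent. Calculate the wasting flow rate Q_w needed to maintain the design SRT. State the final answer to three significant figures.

Q_w ≈ 0.700 m³/d

Wasting from the return line (neglecting effluent solids): Q_w = V·X / (θ_c·X_r) = 75.80 × 2100 / (20.5 × 11100) = 0.6995 m³/d.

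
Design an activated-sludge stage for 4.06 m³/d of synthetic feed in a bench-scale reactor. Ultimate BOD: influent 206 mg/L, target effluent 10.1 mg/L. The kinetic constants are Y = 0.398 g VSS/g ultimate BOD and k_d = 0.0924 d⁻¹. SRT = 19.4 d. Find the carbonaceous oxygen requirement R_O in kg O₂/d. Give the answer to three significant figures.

Y_obs = Y / (1 + k_d θ_c) = 0.398 / (1 + 0.0924 × 19.4) = 0.398 / 2.793 = 0.1425.
ΔS = 206 − 10.1 = 195.9 mg/L, so the substrate removal rate is 4.06 × 195.9/1000 = 0.7954 kg ultimate BOD/d.
Biomass synthesised: P_X = Y_obs × 0.7954 = 0.1134 kg VSS/d.
R_O = Q·ΔS − 1.42 P_X = 0.7954 − 0.1610 = 0.6344 kg O₂/d.

R_O ≈ 0.634 kg O₂/d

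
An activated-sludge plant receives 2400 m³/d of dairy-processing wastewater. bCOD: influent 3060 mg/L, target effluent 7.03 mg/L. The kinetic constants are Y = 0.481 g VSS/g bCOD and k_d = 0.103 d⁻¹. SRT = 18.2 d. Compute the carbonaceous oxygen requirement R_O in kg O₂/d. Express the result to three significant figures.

R_O ≈ 5590 kg O₂/d

Observed yield with endogenous decay: Y_obs = Y / (1 + k_d·θ_c) = 0.481 / (1 + 0.103 × 18.2) = 0.481 / 2.875 = 0.1673 g VSS/g bCOD.
ΔS = 3060 − 7.03 = 3053 mg/L, so the substrate removal rate is 2400 × 3053/1000 = 7327 kg bCOD/d.
P_X = Y_obs·Q·(S₀ − S) = 0.1673 × 7327 = 1226 kg VSS/d.
Carbonaceous O₂ demand = substrate oxidised − cell-mass equivalent = 7327 − 1.42 × 1226 = 5586 kg O₂/d.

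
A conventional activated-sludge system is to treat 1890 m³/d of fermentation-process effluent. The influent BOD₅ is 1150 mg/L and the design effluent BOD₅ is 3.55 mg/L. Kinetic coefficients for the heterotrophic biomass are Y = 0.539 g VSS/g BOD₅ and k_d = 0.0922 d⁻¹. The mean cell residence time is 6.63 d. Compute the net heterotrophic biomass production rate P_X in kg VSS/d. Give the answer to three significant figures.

P_X ≈ 725 kg VSS/d

The observed yield is Y_obs = Y/(1 + k_d·θ_c) = 0.539 / (1 + 0.0922 × 6.63) = 0.539 / 1.611 = 0.3345 g VSS per g BOD₅ removed.
ΔS = 1150 − 3.55 = 1146 mg/L, so the substrate removal rate is 1890 × 1146/1000 = 2167 kg BOD₅/d.
Net biomass production P_X = Y_obs × Q·(S₀ − S) = 0.3345 × 2167 = 724.8 kg VSS/d.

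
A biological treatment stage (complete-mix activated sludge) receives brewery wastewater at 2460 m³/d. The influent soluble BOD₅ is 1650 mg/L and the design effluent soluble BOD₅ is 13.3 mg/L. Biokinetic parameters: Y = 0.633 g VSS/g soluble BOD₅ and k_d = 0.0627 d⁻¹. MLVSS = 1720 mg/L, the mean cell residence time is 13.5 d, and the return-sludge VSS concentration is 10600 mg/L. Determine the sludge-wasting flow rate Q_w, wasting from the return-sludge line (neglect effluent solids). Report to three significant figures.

From the SRT design equation V = Y Q (S₀−S) θ_c / [X (1 + k_d θ_c)] = 0.633 × 2460 × (1650 − 13.3) × 13.5 / [1720 × (1 + 0.0627 × 13.5)] = 3.44×10^7 / 3176 = 10834 m³.
θ_c = V·X/(Q_w·X_r) when wasting from the recycle, so Q_w = V·X/(θ_c·X_r) = 10834 × 1720 / (13.5 × 10600) = 130.2 m³/d.

Q_w ≈ 130 m³/d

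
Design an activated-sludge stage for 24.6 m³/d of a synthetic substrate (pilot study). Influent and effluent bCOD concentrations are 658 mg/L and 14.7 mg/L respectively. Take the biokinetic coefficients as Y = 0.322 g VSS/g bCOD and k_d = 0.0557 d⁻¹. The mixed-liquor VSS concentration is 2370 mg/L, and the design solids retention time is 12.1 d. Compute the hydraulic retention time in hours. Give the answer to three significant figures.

τ ≈ 15.2 h

Rearranging the biomass balance for a CMAS with decay, V = Y·Q·ΔS·θ_c / [X·(1+k_d θ_c)] = 0.322 × 24.6 × (658 − 14.7) × 12.1 / [2370 × (1 + 0.0557 × 12.1)] = 6.17×10^4 / 3967 = 15.54 m³.
HRT = V/Q = 15.54 m³ / 24.6 m³·d⁻¹ = 0.6318 d × 24 = 15.16 h.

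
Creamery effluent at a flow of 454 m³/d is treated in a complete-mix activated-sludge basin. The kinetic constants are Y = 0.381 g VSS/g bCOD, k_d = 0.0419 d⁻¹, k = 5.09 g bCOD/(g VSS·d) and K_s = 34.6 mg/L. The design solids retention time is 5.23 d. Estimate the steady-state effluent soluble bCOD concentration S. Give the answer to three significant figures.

From the Monod/SRT balance for a CMAS, S = K_s·(1+k_d θ_c)/[θ_c·(Y k − k_d) − 1] = 34.6 × (1 + 0.0419 × 5.23) / [5.23 × (0.381 × 5.09 − 0.0419) − 1] = 42.18 / 8.923 = 4.727 mg/L.

S ≈ 4.73 mg/L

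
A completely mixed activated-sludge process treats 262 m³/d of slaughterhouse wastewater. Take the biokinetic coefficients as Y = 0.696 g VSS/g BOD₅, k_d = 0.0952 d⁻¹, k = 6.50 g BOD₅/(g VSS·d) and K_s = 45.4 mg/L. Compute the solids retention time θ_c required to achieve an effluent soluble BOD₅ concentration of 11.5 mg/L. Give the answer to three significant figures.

θ_c ≈ 1.22 d

From 1/θ_c = Y·k·S/(K_s + S) − k_d: Y·k·S/(K_s+S) = 0.696 × 6.50 × 11.5 / (45.4 + 11.5) = 0.9143 d⁻¹.
θ_c = 1/(μ − k_d) = 1/(0.9143 − 0.0952) = 1/0.8191 = 1.221 d.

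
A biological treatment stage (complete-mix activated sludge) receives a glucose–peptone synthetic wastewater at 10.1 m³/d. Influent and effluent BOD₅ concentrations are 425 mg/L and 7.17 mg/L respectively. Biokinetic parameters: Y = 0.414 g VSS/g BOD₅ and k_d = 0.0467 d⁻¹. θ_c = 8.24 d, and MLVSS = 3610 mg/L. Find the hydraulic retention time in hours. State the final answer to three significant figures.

τ ≈ 6.84 h

From the SRT design equation V = Y Q (S₀−S) θ_c / [X (1 + k_d θ_c)] = 0.414 × 10.1 × (425 − 7.17) × 8.24 / [3610 × (1 + 0.0467 × 8.24)] = 1.44×10^4 / 4999 = 2.880 m³.
HRT = V/Q = 2.880 m³ / 10.1 m³·d⁻¹ = 0.2851 d × 24 = 6.843 h.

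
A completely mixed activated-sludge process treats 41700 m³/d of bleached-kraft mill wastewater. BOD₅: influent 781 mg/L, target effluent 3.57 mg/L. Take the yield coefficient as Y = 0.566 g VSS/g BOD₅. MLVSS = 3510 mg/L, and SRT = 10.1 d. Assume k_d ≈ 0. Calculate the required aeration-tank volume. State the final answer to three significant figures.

Biomass mass balance (decay neglected): V·X = Y·Q·(S₀ − S)·θ_c, so V = 0.566 × 41700 × (781 − 3.57) × 10.1 / 3510 = 52799 m³.

V ≈ 52800 m³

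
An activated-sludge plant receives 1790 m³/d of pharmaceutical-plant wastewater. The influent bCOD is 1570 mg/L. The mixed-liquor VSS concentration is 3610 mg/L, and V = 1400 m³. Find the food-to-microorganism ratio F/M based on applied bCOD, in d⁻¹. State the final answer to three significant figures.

F/M = Q·S₀ / (V·X) = 1790 × 1570 / (1400 × 3610) = 0.5561 g bCOD·(g VSS·d)⁻¹.

F/M ≈ 0.556 d⁻¹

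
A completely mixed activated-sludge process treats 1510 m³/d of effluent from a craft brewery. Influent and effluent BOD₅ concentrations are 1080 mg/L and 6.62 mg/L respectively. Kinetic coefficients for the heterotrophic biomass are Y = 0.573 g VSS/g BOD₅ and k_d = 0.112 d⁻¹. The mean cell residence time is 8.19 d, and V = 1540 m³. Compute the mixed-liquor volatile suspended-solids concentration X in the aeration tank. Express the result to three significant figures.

X ≈ 2580 mg/L

Solving the biomass balance for X: X = Y Q (S₀−S) θ_c / [V (1+k_d θ_c)] = 0.573 × 1510 × (1080 − 6.62) × 8.19 / [1540 × (1 + 0.112 × 8.19)] = 2576 mg/L.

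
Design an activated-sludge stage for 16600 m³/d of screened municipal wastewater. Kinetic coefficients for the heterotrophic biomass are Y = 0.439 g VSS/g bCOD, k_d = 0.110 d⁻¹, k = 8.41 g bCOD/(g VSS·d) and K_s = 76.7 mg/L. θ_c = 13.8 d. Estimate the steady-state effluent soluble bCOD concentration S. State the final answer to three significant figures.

S ≈ 3.99 mg/L

Effluent substrate depends only on kinetics and SRT: S = K_s(1 + k_d θ_c) / [θ_c(Yk − k_d) − 1] = 76.7 × (1 + 0.110 × 13.8) / [13.8 × (0.439 × 8.41 − 0.110) − 1] = 193.1 / 48.43 = 3.988 mg/L.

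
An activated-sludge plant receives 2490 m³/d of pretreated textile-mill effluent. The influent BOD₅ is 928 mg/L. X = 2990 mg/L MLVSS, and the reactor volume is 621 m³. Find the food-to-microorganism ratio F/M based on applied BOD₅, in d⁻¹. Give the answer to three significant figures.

Food-to-microorganism ratio F/M = Q S₀ / (V X) = 2490 × 928 / (621.0 × 2990) = 1.244 d⁻¹.

F/M ≈ 1.24 d⁻¹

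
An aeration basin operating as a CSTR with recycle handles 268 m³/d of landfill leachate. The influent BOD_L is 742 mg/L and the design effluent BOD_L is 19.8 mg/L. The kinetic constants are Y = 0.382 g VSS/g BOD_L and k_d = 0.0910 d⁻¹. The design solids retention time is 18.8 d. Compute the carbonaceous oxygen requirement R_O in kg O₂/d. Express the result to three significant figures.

R_O ≈ 155 kg O₂/d

Observed yield with endogenous decay: Y_obs = Y / (1 + k_d·θ_c) = 0.382 / (1 + 0.0910 × 18.8) = 0.382 / 2.711 = 0.1409 g VSS/g BOD_L.
ΔS = 742 − 19.8 = 722.2 mg/L, so the substrate removal rate is 268 × 722.2/1000 = 193.5 kg BOD_L/d.
P_X = Y_obs·Q·(S₀ − S) = 0.1409 × 193.5 = 27.27 kg VSS/d.
R_O = Q·ΔS − 1.42 P_X = 193.5 − 38.73 = 154.8 kg O₂/d.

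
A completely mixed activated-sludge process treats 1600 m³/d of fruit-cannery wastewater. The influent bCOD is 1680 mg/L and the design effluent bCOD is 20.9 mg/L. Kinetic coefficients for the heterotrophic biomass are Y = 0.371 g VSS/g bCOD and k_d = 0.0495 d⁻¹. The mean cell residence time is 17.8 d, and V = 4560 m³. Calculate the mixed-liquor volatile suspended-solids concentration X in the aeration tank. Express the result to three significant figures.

Solving the biomass balance for X: X = Y Q (S₀−S) θ_c / [V (1+k_d θ_c)] = 0.371 × 1600 × (1680 − 20.9) × 17.8 / [4560 × (1 + 0.0495 × 17.8)] = 2044 mg/L.

X ≈ 2040 mg/L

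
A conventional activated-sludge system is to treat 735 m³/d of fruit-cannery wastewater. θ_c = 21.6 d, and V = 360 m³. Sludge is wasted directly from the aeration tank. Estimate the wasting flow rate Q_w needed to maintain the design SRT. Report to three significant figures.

Q_w ≈ 16.7 m³/d

For wasting at MLVSS concentration, Q_w = V/θ_c = 360.0/21.6 = 16.67 m³/d.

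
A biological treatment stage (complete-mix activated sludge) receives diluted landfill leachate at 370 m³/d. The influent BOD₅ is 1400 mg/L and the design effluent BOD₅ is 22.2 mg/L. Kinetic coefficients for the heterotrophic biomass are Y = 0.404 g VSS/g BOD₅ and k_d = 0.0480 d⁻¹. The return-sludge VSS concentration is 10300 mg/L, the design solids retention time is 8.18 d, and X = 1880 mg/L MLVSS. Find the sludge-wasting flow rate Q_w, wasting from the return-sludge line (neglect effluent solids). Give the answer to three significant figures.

Rearranging the biomass balance for a CMAS with decay, V = Y·Q·ΔS·θ_c / [X·(1+k_d θ_c)] = 0.404 × 370 × (1400 − 22.2) × 8.18 / [1880 × (1 + 0.0480 × 8.18)] = 1.68×10^6 / 2618 = 643.5 m³.
Wasting from the return line (neglecting effluent solids): Q_w = V·X / (θ_c·X_r) = 643.5 × 1880 / (8.18 × 10300) = 14.36 m³/d.

Q_w ≈ 14.4 m³/d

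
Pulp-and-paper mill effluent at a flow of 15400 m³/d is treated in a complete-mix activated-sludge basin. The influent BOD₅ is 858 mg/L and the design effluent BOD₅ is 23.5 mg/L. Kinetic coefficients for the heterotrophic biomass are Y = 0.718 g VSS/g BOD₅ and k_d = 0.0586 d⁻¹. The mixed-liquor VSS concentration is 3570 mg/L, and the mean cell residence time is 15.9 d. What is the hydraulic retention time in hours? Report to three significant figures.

Steady-state biomass mass balance: V·X·(1 + k_d·θ_c) = Y·Q·(S₀ − S)·θ_c, so V = 0.718 × 15400 × (858 − 23.5) × 15.9 / [3570 × (1 + 0.0586 × 15.9)] = 1.47×10^8 / 6896 = 21274 m³.
τ = V/Q = 21274/15400 = 1.381 d, or 33.15 h.

τ ≈ 33.2 h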